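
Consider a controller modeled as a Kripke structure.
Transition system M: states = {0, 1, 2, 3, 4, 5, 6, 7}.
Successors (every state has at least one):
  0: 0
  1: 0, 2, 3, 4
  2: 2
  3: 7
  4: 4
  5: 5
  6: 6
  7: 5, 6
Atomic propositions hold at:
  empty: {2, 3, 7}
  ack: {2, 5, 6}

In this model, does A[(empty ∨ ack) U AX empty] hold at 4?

Sat(empty ∨ ack) = {2, 3, 5, 6, 7}
Sat(AX empty) = {s : every successor in {2, 3, 7}} = {2, 3}
A[(empty ∨ ack) U AX empty]: least fixpoint, start Z0 = Sat(AX empty) = {2, 3}, add states in Sat(empty ∨ ack) with every successor in Z. Already a fixed point.
Sat(A[(empty ∨ ack) U AX empty]) = {2, 3}
4 ∉ Sat(A[(empty ∨ ack) U AX empty]) = {2, 3}, so the formula does not hold at 4.

No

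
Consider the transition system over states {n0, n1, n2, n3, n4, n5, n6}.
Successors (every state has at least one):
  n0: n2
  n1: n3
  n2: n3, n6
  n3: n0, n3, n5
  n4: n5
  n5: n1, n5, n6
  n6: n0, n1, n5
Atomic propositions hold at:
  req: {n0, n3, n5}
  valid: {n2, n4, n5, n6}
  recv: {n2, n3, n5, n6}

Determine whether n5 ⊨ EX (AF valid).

Yes

AF valid: least fixpoint, start Z0 = {n2, n4, n5, n6}, add states with every successor in Z. Z1 = {n0, n2, n4, n5, n6}; fixed.
Sat(AF valid) = {n0, n2, n4, n5, n6}
Sat(EX (AF valid)) = {s : some successor in {n0, n2, n4, n5, n6}} = {n0, n2, n3, n4, n5, n6}
n5 ∈ Sat(EX (AF valid)) = {n0, n2, n3, n4, n5, n6}, so the formula holds at n5.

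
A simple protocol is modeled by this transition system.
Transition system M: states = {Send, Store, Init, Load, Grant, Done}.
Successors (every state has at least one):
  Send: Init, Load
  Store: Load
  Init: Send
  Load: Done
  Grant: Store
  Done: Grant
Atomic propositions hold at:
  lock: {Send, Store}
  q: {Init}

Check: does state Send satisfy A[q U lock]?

Yes

A[q U lock]: least fixpoint, start Z0 = Sat(lock) = {Send, Store}, add states in Sat(q) with every successor in Z. Z1 = {Send, Store, Init}; fixed.
Sat(A[q U lock]) = {Send, Store, Init}
Send ∈ Sat(A[q U lock]) = {Send, Store, Init}, so the formula holds at Send.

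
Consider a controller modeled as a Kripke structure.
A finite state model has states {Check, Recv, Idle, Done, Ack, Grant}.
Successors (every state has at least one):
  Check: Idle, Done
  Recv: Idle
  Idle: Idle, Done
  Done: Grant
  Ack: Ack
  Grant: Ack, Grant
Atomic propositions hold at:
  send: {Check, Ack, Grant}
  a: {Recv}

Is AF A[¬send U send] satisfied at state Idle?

No

Sat(¬send) = {Recv, Idle, Done}
A[¬send U send]: least fixpoint, start Z0 = Sat(send) = {Check, Ack, Grant}, add states in Sat(¬send) with every successor in Z. Z1 = {Check, Done, Ack, Grant}; fixed.
Sat(A[¬send U send]) = {Check, Done, Ack, Grant}
AF A[¬send U send]: least fixpoint, start Z0 = {Check, Done, Ack, Grant}, add states with every successor in Z. Already a fixed point.
Sat(AF A[¬send U send]) = {Check, Done, Ack, Grant}
Idle ∉ Sat(AF A[¬send U send]) = {Check, Done, Ack, Grant}, so the formula does not hold at Idle.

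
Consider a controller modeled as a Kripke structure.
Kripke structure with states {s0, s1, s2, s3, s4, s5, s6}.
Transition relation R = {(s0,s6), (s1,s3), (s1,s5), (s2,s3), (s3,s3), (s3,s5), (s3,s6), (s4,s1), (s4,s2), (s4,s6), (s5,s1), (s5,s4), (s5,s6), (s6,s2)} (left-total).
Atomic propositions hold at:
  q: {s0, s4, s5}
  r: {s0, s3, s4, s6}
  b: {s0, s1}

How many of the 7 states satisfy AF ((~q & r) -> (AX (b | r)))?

Sat(~q) = {s1, s2, s3, s6}
Sat(~q & r) = {s3, s6}
Sat(b | r) = {s0, s1, s3, s4, s6}
Sat(AX (b | r)) = {s : every successor in {s0, s1, s3, s4, s6}} = {s0, s2, s5}
Sat((~q & r) -> (AX (b | r))) = {s0, s1, s2, s4, s5}
AF ((~q & r) -> (AX (b | r))): least fixpoint, start Z0 = {s0, s1, s2, s4, s5}, add states with every successor in Z. Z1 = {s0, s1, s2, s4, s5, s6}; fixed.
Sat(AF ((~q & r) -> (AX (b | r)))) = {s0, s1, s2, s4, s5, s6}
|Sat(AF ((~q & r) -> (AX (b | r))))| = |{s0, s1, s2, s4, s5, s6}| = 6.

6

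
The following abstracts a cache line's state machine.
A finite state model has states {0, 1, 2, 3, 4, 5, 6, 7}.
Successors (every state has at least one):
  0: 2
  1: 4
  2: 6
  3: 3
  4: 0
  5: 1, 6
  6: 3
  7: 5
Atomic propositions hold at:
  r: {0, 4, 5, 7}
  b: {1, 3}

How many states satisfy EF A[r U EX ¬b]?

6

Sat(¬b) = {0, 2, 4, 5, 6, 7}
Sat(EX ¬b) = {s : some successor in {0, 2, 4, 5, 6, 7}} = {0, 1, 2, 4, 5, 7}
A[r U EX ¬b]: least fixpoint, start Z0 = Sat(EX ¬b) = {0, 1, 2, 4, 5, 7}, add states in Sat(r) with every successor in Z. Already a fixed point.
Sat(A[r U EX ¬b]) = {0, 1, 2, 4, 5, 7}
EF A[r U EX ¬b]: least fixpoint, start Z0 = {0, 1, 2, 4, 5, 7}, add states with some successor in Z. Already a fixed point.
Sat(EF A[r U EX ¬b]) = {0, 1, 2, 4, 5, 7}
|Sat(EF A[r U EX ¬b])| = |{0, 1, 2, 4, 5, 7}| = 6.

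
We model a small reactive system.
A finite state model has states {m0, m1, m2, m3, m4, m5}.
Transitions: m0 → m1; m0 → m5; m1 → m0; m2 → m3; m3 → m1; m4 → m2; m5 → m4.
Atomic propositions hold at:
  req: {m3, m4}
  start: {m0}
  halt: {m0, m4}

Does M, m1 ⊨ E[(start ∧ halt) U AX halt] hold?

Sat(start ∧ halt) = {m0}
Sat(AX halt) = {s : every successor in {m0, m4}} = {m1, m5}
E[(start ∧ halt) U AX halt]: least fixpoint, start Z0 = Sat(AX halt) = {m1, m5}, add states in Sat(start ∧ halt) with some successor in Z. Z1 = {m0, m1, m5}; fixed.
Sat(E[(start ∧ halt) U AX halt]) = {m0, m1, m5}
m1 ∈ Sat(E[(start ∧ halt) U AX halt]) = {m0, m1, m5}, so the formula holds at m1.

Yes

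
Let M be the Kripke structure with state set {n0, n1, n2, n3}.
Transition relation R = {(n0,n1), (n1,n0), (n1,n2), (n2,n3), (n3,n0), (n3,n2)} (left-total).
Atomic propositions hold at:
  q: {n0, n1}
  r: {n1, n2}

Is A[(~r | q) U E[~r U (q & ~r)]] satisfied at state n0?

Yes

Sat(~r) = {n0, n3}
Sat(~r | q) = {n0, n1, n3}
Sat(q & ~r) = {n0}
E[~r U (q & ~r)]: least fixpoint, start Z0 = Sat((q & ~r)) = {n0}, add states in Sat(~r) with some successor in Z. Z1 = {n0, n3}; fixed.
Sat(E[~r U (q & ~r)]) = {n0, n3}
A[(~r | q) U E[~r U (q & ~r)]]: least fixpoint, start Z0 = Sat(E[~r U (q & ~r)]) = {n0, n3}, add states in Sat(~r | q) with every successor in Z. Already a fixed point.
Sat(A[(~r | q) U E[~r U (q & ~r)]]) = {n0, n3}
n0 ∈ Sat(A[(~r | q) U E[~r U (q & ~r)]]) = {n0, n3}, so the formula holds at n0.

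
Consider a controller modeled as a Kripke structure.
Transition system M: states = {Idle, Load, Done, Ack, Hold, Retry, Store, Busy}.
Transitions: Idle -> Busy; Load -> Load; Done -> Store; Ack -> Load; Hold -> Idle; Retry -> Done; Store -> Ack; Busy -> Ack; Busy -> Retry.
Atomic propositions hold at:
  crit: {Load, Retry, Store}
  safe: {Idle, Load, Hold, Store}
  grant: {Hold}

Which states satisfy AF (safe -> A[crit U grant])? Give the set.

A[crit U grant]: least fixpoint, start Z0 = Sat(grant) = {Hold}, add states in Sat(crit) with every successor in Z. Already a fixed point.
Sat(A[crit U grant]) = {Hold}
Sat(safe -> A[crit U grant]) = {Done, Ack, Hold, Retry, Busy}
AF (safe -> A[crit U grant]): least fixpoint, start Z0 = {Done, Ack, Hold, Retry, Busy}, add states with every successor in Z. Z1 = {Idle, Done, Ack, Hold, Retry, Store, Busy}; fixed.
Sat(AF (safe -> A[crit U grant])) = {Idle, Done, Ack, Hold, Retry, Store, Busy}

{Idle, Done, Ack, Hold, Retry, Store, Busy}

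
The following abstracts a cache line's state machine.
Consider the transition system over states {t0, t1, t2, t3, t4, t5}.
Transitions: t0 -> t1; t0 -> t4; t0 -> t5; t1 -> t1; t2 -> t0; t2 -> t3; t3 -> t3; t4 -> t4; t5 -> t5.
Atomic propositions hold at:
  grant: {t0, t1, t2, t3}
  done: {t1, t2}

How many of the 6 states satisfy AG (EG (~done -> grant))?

Sat(~done) = {t0, t3, t4, t5}
Sat(~done -> grant) = {t0, t1, t2, t3}
EG (~done -> grant): greatest fixpoint, start Z0 = {t0, t1, t2, t3}, keep only states in Sat with some successor in Z. Already a fixed point.
Sat(EG (~done -> grant)) = {t0, t1, t2, t3}
AG (EG (~done -> grant)): greatest fixpoint, start Z0 = {t0, t1, t2, t3}, keep only states in Sat with every successor in Z. Z1 = {t1, t2, t3}; Z2 = {t1, t3}; fixed.
Sat(AG (EG (~done -> grant))) = {t1, t3}
|Sat(AG (EG (~done -> grant)))| = |{t1, t3}| = 2.

2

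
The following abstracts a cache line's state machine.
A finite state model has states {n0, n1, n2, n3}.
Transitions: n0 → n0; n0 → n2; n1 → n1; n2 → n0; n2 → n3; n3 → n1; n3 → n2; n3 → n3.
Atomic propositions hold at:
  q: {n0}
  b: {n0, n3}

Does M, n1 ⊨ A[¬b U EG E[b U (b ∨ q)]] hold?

Sat(¬b) = {n1, n2}
Sat(b ∨ q) = {n0, n3}
E[b U (b ∨ q)]: least fixpoint, start Z0 = Sat((b ∨ q)) = {n0, n3}, add states in Sat(b) with some successor in Z. Already a fixed point.
Sat(E[b U (b ∨ q)]) = {n0, n3}
EG E[b U (b ∨ q)]: greatest fixpoint, start Z0 = {n0, n3}, keep only states in Sat with some successor in Z. Already a fixed point.
Sat(EG E[b U (b ∨ q)]) = {n0, n3}
A[¬b U EG E[b U (b ∨ q)]]: least fixpoint, start Z0 = Sat(EG E[b U (b ∨ q)]) = {n0, n3}, add states in Sat(¬b) with every successor in Z. Z1 = {n0, n2, n3}; fixed.
Sat(A[¬b U EG E[b U (b ∨ q)]]) = {n0, n2, n3}
n1 ∉ Sat(A[¬b U EG E[b U (b ∨ q)]]) = {n0, n2, n3}, so the formula does not hold at n1.

No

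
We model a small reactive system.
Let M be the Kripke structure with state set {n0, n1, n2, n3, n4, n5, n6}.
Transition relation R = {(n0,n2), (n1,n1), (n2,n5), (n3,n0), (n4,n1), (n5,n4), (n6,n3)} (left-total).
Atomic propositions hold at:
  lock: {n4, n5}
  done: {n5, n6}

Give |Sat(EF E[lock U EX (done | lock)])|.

Sat(done | lock) = {n4, n5, n6}
Sat(EX (done | lock)) = {s : some successor in {n4, n5, n6}} = {n2, n5}
E[lock U EX (done | lock)]: least fixpoint, start Z0 = Sat(EX (done | lock)) = {n2, n5}, add states in Sat(lock) with some successor in Z. Already a fixed point.
Sat(E[lock U EX (done | lock)]) = {n2, n5}
EF E[lock U EX (done | lock)]: least fixpoint, start Z0 = {n2, n5}, add states with some successor in Z. Z1 = {n0, n2, n5}; Z2 = {n0, n2, n3, n5}; Z3 = {n0, n2, n3, n5, n6}; fixed.
Sat(EF E[lock U EX (done | lock)]) = {n0, n2, n3, n5, n6}
|Sat(EF E[lock U EX (done | lock)])| = |{n0, n2, n3, n5, n6}| = 5.

5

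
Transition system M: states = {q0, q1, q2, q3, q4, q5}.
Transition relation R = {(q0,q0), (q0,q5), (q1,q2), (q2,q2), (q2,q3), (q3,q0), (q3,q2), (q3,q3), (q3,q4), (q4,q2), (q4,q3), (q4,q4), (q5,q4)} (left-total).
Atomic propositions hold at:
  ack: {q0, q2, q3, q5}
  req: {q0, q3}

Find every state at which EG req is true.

{q0, q3}

EG req: greatest fixpoint, start Z0 = {q0, q3}, keep only states in Sat with some successor in Z. Already a fixed point.
Sat(EG req) = {q0, q3}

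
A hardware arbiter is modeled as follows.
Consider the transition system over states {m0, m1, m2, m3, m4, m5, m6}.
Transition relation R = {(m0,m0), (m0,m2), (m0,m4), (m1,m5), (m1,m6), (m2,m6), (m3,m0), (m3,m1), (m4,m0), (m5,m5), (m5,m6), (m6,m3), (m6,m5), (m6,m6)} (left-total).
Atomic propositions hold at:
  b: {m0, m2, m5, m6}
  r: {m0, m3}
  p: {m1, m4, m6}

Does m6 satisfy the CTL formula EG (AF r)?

No

AF r: least fixpoint, start Z0 = {m0, m3}, add states with every successor in Z. Z1 = {m0, m3, m4}; fixed.
Sat(AF r) = {m0, m3, m4}
EG (AF r): greatest fixpoint, start Z0 = {m0, m3, m4}, keep only states in Sat with some successor in Z. Already a fixed point.
Sat(EG (AF r)) = {m0, m3, m4}
m6 ∉ Sat(EG (AF r)) = {m0, m3, m4}, so the formula does not hold at m6.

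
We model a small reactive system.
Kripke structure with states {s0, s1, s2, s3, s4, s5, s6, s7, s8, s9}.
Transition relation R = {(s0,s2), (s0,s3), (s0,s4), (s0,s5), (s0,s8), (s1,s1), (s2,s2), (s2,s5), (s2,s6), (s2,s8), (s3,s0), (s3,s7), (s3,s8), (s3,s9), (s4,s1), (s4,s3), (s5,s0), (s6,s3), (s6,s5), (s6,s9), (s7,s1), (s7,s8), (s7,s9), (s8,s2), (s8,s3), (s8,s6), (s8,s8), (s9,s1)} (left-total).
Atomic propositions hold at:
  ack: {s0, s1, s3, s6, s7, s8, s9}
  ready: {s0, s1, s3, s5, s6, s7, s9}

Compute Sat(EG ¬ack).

{s2}

Sat(¬ack) = {s2, s4, s5}
EG ¬ack: greatest fixpoint, start Z0 = {s2, s4, s5}, keep only states in Sat with some successor in Z. Z1 = {s2}; fixed.
Sat(EG ¬ack) = {s2}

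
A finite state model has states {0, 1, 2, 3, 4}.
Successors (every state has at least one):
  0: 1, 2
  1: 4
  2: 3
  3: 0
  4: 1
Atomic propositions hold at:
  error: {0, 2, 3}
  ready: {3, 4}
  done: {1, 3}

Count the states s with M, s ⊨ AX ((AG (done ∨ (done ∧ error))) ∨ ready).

Sat(done ∧ error) = {3}
Sat(done ∨ (done ∧ error)) = {1, 3}
AG (done ∨ (done ∧ error)): greatest fixpoint, start Z0 = {1, 3}, keep only states in Sat with every successor in Z. Z1 = ∅; fixed.
Sat(AG (done ∨ (done ∧ error))) = ∅
Sat((AG (done ∨ (done ∧ error))) ∨ ready) = {3, 4}
Sat(AX ((AG (done ∨ (done ∧ error))) ∨ ready)) = {s : every successor in {3, 4}} = {1, 2}
|Sat(AX ((AG (done ∨ (done ∧ error))) ∨ ready))| = |{1, 2}| = 2.

2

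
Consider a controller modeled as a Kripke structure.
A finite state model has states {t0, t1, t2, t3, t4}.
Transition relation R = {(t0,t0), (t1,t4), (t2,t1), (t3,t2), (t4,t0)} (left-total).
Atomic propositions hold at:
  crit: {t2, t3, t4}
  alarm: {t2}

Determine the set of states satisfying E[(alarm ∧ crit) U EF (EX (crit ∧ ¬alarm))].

Sat(alarm ∧ crit) = {t2}
Sat(¬alarm) = {t0, t1, t3, t4}
Sat(crit ∧ ¬alarm) = {t3, t4}
Sat(EX (crit ∧ ¬alarm)) = {s : some successor in {t3, t4}} = {t1}
EF (EX (crit ∧ ¬alarm)): least fixpoint, start Z0 = {t1}, add states with some successor in Z. Z1 = {t1, t2}; Z2 = {t1, t2, t3}; fixed.
Sat(EF (EX (crit ∧ ¬alarm))) = {t1, t2, t3}
E[(alarm ∧ crit) U EF (EX (crit ∧ ¬alarm))]: least fixpoint, start Z0 = Sat(EF (EX (crit ∧ ¬alarm))) = {t1, t2, t3}, add states in Sat(alarm ∧ crit) with some successor in Z. Already a fixed point.
Sat(E[(alarm ∧ crit) U EF (EX (crit ∧ ¬alarm))]) = {t1, t2, t3}

{t1, t2, t3}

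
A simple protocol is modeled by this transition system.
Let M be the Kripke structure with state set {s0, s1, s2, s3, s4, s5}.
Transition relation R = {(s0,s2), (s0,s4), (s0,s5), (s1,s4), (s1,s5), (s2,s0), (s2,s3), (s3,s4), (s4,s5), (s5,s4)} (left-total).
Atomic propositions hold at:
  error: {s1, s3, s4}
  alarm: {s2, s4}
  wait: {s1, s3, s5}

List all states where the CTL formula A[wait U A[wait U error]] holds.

A[wait U error]: least fixpoint, start Z0 = Sat(error) = {s1, s3, s4}, add states in Sat(wait) with every successor in Z. Z1 = {s1, s3, s4, s5}; fixed.
Sat(A[wait U error]) = {s1, s3, s4, s5}
A[wait U A[wait U error]]: least fixpoint, start Z0 = Sat(A[wait U error]) = {s1, s3, s4, s5}, add states in Sat(wait) with every successor in Z. Already a fixed point.
Sat(A[wait U A[wait U error]]) = {s1, s3, s4, s5}

{s1, s3, s4, s5}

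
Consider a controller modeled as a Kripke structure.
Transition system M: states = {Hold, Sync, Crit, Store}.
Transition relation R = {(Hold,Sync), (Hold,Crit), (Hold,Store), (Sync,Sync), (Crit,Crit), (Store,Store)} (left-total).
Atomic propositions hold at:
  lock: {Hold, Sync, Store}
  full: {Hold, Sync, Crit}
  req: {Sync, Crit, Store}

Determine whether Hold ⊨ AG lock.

No

AG lock: greatest fixpoint, start Z0 = {Hold, Sync, Store}, keep only states in Sat with every successor in Z. Z1 = {Sync, Store}; fixed.
Sat(AG lock) = {Sync, Store}
Hold ∉ Sat(AG lock) = {Sync, Store}, so the formula does not hold at Hold.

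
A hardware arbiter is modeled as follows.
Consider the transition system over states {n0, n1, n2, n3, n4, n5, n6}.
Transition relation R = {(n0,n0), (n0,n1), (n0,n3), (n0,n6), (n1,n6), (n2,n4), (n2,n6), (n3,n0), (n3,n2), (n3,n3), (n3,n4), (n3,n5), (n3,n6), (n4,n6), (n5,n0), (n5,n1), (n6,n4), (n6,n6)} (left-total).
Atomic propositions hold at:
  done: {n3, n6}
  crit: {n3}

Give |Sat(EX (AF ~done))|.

5

Sat(~done) = {n0, n1, n2, n4, n5}
AF ~done: least fixpoint, start Z0 = {n0, n1, n2, n4, n5}, add states with every successor in Z. Already a fixed point.
Sat(AF ~done) = {n0, n1, n2, n4, n5}
Sat(EX (AF ~done)) = {s : some successor in {n0, n1, n2, n4, n5}} = {n0, n2, n3, n5, n6}
|Sat(EX (AF ~done))| = |{n0, n2, n3, n5, n6}| = 5.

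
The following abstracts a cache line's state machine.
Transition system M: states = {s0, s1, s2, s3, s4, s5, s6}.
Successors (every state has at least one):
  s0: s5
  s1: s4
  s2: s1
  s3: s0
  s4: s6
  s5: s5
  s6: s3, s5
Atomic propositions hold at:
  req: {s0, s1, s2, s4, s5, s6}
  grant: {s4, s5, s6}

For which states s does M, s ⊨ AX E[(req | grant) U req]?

Sat(req | grant) = {s0, s1, s2, s4, s5, s6}
E[(req | grant) U req]: least fixpoint, start Z0 = Sat(req) = {s0, s1, s2, s4, s5, s6}, add states in Sat(req | grant) with some successor in Z. Already a fixed point.
Sat(E[(req | grant) U req]) = {s0, s1, s2, s4, s5, s6}
Sat(AX E[(req | grant) U req]) = {s : every successor in {s0, s1, s2, s4, s5, s6}} = {s0, s1, s2, s3, s4, s5}

{s0, s1, s2, s3, s4, s5}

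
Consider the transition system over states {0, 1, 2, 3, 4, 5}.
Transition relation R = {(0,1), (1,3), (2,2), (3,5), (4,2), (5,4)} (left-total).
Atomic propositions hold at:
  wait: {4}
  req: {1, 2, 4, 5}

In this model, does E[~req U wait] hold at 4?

Sat(~req) = {0, 3}
E[~req U wait]: least fixpoint, start Z0 = Sat(wait) = {4}, add states in Sat(~req) with some successor in Z. Already a fixed point.
Sat(E[~req U wait]) = {4}
4 ∈ Sat(E[~req U wait]) = {4}, so the formula holds at 4.

Yes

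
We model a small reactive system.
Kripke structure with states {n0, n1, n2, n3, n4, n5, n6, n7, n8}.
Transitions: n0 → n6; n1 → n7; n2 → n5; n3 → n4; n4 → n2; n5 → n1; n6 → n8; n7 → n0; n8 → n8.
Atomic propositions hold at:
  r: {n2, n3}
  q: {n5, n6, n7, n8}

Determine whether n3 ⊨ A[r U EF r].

Yes

EF r: least fixpoint, start Z0 = {n2, n3}, add states with some successor in Z. Z1 = {n2, n3, n4}; fixed.
Sat(EF r) = {n2, n3, n4}
A[r U EF r]: least fixpoint, start Z0 = Sat(EF r) = {n2, n3, n4}, add states in Sat(r) with every successor in Z. Already a fixed point.
Sat(A[r U EF r]) = {n2, n3, n4}
n3 ∈ Sat(A[r U EF r]) = {n2, n3, n4}, so the formula holds at n3.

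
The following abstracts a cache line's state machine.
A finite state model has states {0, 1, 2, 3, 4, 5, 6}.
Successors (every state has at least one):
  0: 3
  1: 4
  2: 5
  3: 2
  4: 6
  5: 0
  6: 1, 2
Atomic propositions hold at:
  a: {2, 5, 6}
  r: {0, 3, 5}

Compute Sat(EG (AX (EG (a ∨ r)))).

Sat(a ∨ r) = {0, 2, 3, 5, 6}
EG (a ∨ r): greatest fixpoint, start Z0 = {0, 2, 3, 5, 6}, keep only states in Sat with some successor in Z. Already a fixed point.
Sat(EG (a ∨ r)) = {0, 2, 3, 5, 6}
Sat(AX (EG (a ∨ r))) = {s : every successor in {0, 2, 3, 5, 6}} = {0, 2, 3, 4, 5}
EG (AX (EG (a ∨ r))): greatest fixpoint, start Z0 = {0, 2, 3, 4, 5}, keep only states in Sat with some successor in Z. Z1 = {0, 2, 3, 5}; fixed.
Sat(EG (AX (EG (a ∨ r)))) = {0, 2, 3, 5}

{0, 2, 3, 5}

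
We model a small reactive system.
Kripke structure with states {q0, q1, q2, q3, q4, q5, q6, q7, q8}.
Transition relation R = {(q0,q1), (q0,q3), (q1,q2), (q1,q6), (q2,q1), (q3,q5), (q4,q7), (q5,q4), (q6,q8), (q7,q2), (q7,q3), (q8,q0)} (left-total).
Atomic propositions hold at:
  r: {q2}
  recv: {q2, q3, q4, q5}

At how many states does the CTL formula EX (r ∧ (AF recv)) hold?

AF recv: least fixpoint, start Z0 = {q2, q3, q4, q5}, add states with every successor in Z. Z1 = {q2, q3, q4, q5, q7}; fixed.
Sat(AF recv) = {q2, q3, q4, q5, q7}
Sat(r ∧ (AF recv)) = {q2}
Sat(EX (r ∧ (AF recv))) = {s : some successor in {q2}} = {q1, q7}
|Sat(EX (r ∧ (AF recv)))| = |{q1, q7}| = 2.

2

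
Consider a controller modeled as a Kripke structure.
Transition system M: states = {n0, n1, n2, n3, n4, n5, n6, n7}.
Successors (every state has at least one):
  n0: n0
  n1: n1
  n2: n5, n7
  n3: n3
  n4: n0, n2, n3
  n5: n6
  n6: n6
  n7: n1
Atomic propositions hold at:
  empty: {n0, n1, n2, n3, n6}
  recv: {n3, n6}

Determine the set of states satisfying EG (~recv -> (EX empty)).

Sat(~recv) = {n0, n1, n2, n4, n5, n7}
Sat(EX empty) = {s : some successor in {n0, n1, n2, n3, n6}} = {n0, n1, n3, n4, n5, n6, n7}
Sat(~recv -> (EX empty)) = {n0, n1, n3, n4, n5, n6, n7}
EG (~recv -> (EX empty)): greatest fixpoint, start Z0 = {n0, n1, n3, n4, n5, n6, n7}, keep only states in Sat with some successor in Z. Already a fixed point.
Sat(EG (~recv -> (EX empty))) = {n0, n1, n3, n4, n5, n6, n7}

{n0, n1, n3, n4, n5, n6, n7}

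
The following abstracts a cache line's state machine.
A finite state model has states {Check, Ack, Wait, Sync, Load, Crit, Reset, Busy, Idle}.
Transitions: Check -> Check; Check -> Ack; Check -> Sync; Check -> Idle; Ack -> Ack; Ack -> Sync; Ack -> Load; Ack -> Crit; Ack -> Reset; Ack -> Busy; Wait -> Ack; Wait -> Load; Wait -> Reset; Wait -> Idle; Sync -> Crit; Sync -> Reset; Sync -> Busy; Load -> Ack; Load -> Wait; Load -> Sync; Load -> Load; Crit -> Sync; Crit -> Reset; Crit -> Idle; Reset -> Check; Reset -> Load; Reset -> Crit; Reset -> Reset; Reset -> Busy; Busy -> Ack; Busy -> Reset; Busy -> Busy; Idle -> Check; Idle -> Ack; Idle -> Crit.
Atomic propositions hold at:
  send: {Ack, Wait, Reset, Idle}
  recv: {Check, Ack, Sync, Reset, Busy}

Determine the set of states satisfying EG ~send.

Sat(~send) = {Check, Sync, Load, Crit, Busy}
EG ~send: greatest fixpoint, start Z0 = {Check, Sync, Load, Crit, Busy}, keep only states in Sat with some successor in Z. Already a fixed point.
Sat(EG ~send) = {Check, Sync, Load, Crit, Busy}

{Check, Sync, Load, Crit, Busy}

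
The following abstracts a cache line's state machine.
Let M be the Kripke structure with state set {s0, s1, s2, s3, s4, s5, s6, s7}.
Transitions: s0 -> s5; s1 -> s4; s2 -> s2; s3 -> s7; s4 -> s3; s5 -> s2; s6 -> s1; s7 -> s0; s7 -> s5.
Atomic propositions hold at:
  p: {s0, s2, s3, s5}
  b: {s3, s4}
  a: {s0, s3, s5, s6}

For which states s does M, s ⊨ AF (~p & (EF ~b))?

{s1, s3, s4, s6, s7}

Sat(~p) = {s1, s4, s6, s7}
Sat(~b) = {s0, s1, s2, s5, s6, s7}
EF ~b: least fixpoint, start Z0 = {s0, s1, s2, s5, s6, s7}, add states with some successor in Z. Z1 = {s0, s1, s2, s3, s5, s6, s7}; Z2 = {s0, s1, s2, s3, s4, s5, s6, s7}; fixed.
Sat(EF ~b) = {s0, s1, s2, s3, s4, s5, s6, s7}
Sat(~p & (EF ~b)) = {s1, s4, s6, s7}
AF (~p & (EF ~b)): least fixpoint, start Z0 = {s1, s4, s6, s7}, add states with every successor in Z. Z1 = {s1, s3, s4, s6, s7}; fixed.
Sat(AF (~p & (EF ~b))) = {s1, s3, s4, s6, s7}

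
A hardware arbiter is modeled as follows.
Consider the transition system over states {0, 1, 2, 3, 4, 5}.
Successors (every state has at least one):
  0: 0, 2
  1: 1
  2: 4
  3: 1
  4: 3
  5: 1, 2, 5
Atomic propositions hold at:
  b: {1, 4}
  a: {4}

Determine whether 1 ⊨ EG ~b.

No

Sat(~b) = {0, 2, 3, 5}
EG ~b: greatest fixpoint, start Z0 = {0, 2, 3, 5}, keep only states in Sat with some successor in Z. Z1 = {0, 5}; fixed.
Sat(EG ~b) = {0, 5}
1 ∉ Sat(EG ~b) = {0, 5}, so the formula does not hold at 1.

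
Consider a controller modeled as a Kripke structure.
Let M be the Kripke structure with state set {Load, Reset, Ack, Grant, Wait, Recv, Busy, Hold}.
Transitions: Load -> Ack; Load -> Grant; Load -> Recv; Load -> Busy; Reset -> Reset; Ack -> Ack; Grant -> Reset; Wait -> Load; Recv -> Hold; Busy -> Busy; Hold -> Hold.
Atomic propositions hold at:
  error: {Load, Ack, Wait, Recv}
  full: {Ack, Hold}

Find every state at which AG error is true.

{Ack}

AG error: greatest fixpoint, start Z0 = {Load, Ack, Wait, Recv}, keep only states in Sat with every successor in Z. Z1 = {Ack, Wait}; Z2 = {Ack}; fixed.
Sat(AG error) = {Ack}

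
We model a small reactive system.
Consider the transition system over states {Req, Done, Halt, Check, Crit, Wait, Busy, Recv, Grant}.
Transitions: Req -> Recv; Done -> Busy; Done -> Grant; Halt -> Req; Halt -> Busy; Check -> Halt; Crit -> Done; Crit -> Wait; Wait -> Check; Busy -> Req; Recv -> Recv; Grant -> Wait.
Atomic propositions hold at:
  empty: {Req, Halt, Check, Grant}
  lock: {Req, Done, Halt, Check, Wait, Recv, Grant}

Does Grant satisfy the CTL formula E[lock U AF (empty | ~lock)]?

Yes

Sat(~lock) = {Crit, Busy}
Sat(empty | ~lock) = {Req, Halt, Check, Crit, Busy, Grant}
AF (empty | ~lock): least fixpoint, start Z0 = {Req, Halt, Check, Crit, Busy, Grant}, add states with every successor in Z. Z1 = {Req, Done, Halt, Check, Crit, Wait, Busy, Grant}; fixed.
Sat(AF (empty | ~lock)) = {Req, Done, Halt, Check, Crit, Wait, Busy, Grant}
E[lock U AF (empty | ~lock)]: least fixpoint, start Z0 = Sat(AF (empty | ~lock)) = {Req, Done, Halt, Check, Crit, Wait, Busy, Grant}, add states in Sat(lock) with some successor in Z. Already a fixed point.
Sat(E[lock U AF (empty | ~lock)]) = {Req, Done, Halt, Check, Crit, Wait, Busy, Grant}
Grant ∈ Sat(E[lock U AF (empty | ~lock)]) = {Req, Done, Halt, Check, Crit, Wait, Busy, Grant}, so the formula holds at Grant.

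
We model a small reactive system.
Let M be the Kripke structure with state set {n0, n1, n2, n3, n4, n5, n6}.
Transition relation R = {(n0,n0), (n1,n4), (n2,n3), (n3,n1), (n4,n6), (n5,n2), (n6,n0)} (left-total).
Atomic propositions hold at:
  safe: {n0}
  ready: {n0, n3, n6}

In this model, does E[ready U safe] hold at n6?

Yes

E[ready U safe]: least fixpoint, start Z0 = Sat(safe) = {n0}, add states in Sat(ready) with some successor in Z. Z1 = {n0, n6}; fixed.
Sat(E[ready U safe]) = {n0, n6}
n6 ∈ Sat(E[ready U safe]) = {n0, n6}, so the formula holds at n6.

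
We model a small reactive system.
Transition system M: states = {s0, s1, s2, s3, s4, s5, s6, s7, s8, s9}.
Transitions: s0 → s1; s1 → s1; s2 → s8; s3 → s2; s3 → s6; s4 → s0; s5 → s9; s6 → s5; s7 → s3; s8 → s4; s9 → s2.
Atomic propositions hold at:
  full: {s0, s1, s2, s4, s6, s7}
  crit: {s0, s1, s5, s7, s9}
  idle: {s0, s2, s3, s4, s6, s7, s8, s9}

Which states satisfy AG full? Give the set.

{s0, s1, s4}

AG full: greatest fixpoint, start Z0 = {s0, s1, s2, s4, s6, s7}, keep only states in Sat with every successor in Z. Z1 = {s0, s1, s4}; fixed.
Sat(AG full) = {s0, s1, s4}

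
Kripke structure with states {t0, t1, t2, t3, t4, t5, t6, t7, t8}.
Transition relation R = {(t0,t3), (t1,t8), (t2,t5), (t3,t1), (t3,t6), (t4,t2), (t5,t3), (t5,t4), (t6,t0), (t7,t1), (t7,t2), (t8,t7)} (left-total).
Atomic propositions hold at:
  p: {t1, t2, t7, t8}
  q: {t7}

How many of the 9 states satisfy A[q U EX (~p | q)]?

Sat(~p) = {t0, t3, t4, t5, t6}
Sat(~p | q) = {t0, t3, t4, t5, t6, t7}
Sat(EX (~p | q)) = {s : some successor in {t0, t3, t4, t5, t6, t7}} = {t0, t2, t3, t5, t6, t8}
A[q U EX (~p | q)]: least fixpoint, start Z0 = Sat(EX (~p | q)) = {t0, t2, t3, t5, t6, t8}, add states in Sat(q) with every successor in Z. Already a fixed point.
Sat(A[q U EX (~p | q)]) = {t0, t2, t3, t5, t6, t8}
|Sat(A[q U EX (~p | q)])| = |{t0, t2, t3, t5, t6, t8}| = 6.

6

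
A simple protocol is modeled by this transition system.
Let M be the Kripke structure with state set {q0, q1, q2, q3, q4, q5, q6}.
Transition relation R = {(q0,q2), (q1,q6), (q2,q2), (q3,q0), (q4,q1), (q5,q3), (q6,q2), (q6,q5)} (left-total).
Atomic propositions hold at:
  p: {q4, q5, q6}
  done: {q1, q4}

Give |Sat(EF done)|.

EF done: least fixpoint, start Z0 = {q1, q4}, add states with some successor in Z. Already a fixed point.
Sat(EF done) = {q1, q4}
|Sat(EF done)| = |{q1, q4}| = 2.

2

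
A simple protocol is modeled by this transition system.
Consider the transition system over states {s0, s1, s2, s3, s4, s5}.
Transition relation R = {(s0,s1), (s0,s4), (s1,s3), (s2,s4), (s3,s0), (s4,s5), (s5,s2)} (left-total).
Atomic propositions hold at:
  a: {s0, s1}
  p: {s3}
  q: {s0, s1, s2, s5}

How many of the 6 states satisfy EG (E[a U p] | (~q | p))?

3

E[a U p]: least fixpoint, start Z0 = Sat(p) = {s3}, add states in Sat(a) with some successor in Z. Z1 = {s1, s3}; Z2 = {s0, s1, s3}; fixed.
Sat(E[a U p]) = {s0, s1, s3}
Sat(~q) = {s3, s4}
Sat(~q | p) = {s3, s4}
Sat(E[a U p] | (~q | p)) = {s0, s1, s3, s4}
EG (E[a U p] | (~q | p)): greatest fixpoint, start Z0 = {s0, s1, s3, s4}, keep only states in Sat with some successor in Z. Z1 = {s0, s1, s3}; fixed.
Sat(EG (E[a U p] | (~q | p))) = {s0, s1, s3}
|Sat(EG (E[a U p] | (~q | p)))| = |{s0, s1, s3}| = 3.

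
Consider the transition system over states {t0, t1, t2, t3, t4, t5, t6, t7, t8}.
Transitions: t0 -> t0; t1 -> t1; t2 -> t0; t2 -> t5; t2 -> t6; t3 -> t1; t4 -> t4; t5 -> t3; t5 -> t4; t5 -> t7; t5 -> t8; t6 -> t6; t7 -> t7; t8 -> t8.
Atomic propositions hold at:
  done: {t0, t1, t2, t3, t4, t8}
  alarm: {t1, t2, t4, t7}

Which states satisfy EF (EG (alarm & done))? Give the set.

Sat(alarm & done) = {t1, t2, t4}
EG (alarm & done): greatest fixpoint, start Z0 = {t1, t2, t4}, keep only states in Sat with some successor in Z. Z1 = {t1, t4}; fixed.
Sat(EG (alarm & done)) = {t1, t4}
EF (EG (alarm & done)): least fixpoint, start Z0 = {t1, t4}, add states with some successor in Z. Z1 = {t1, t3, t4, t5}; Z2 = {t1, t2, t3, t4, t5}; fixed.
Sat(EF (EG (alarm & done))) = {t1, t2, t3, t4, t5}

{t1, t2, t3, t4, t5}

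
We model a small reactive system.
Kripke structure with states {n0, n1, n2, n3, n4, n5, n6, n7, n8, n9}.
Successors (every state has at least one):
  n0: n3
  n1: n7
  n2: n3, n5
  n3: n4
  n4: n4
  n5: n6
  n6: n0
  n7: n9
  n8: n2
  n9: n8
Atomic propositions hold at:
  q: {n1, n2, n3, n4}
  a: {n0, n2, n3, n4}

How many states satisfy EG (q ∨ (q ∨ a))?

Sat(q ∨ a) = {n0, n1, n2, n3, n4}
Sat(q ∨ (q ∨ a)) = {n0, n1, n2, n3, n4}
EG (q ∨ (q ∨ a)): greatest fixpoint, start Z0 = {n0, n1, n2, n3, n4}, keep only states in Sat with some successor in Z. Z1 = {n0, n2, n3, n4}; fixed.
Sat(EG (q ∨ (q ∨ a))) = {n0, n2, n3, n4}
|Sat(EG (q ∨ (q ∨ a)))| = |{n0, n2, n3, n4}| = 4.

4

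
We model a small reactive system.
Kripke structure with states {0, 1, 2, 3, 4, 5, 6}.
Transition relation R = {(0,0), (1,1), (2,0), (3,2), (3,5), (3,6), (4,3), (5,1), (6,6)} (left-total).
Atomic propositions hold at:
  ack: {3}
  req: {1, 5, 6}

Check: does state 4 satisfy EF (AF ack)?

Yes

AF ack: least fixpoint, start Z0 = {3}, add states with every successor in Z. Z1 = {3, 4}; fixed.
Sat(AF ack) = {3, 4}
EF (AF ack): least fixpoint, start Z0 = {3, 4}, add states with some successor in Z. Already a fixed point.
Sat(EF (AF ack)) = {3, 4}
4 ∈ Sat(EF (AF ack)) = {3, 4}, so the formula holds at 4.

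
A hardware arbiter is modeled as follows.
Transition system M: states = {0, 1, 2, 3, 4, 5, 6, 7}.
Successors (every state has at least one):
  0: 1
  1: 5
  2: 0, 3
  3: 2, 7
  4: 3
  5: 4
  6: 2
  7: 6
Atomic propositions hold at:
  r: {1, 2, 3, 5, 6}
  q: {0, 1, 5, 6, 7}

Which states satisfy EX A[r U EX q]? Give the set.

Sat(EX q) = {s : some successor in {0, 1, 5, 6, 7}} = {0, 1, 2, 3, 7}
A[r U EX q]: least fixpoint, start Z0 = Sat(EX q) = {0, 1, 2, 3, 7}, add states in Sat(r) with every successor in Z. Z1 = {0, 1, 2, 3, 6, 7}; fixed.
Sat(A[r U EX q]) = {0, 1, 2, 3, 6, 7}
Sat(EX A[r U EX q]) = {s : some successor in {0, 1, 2, 3, 6, 7}} = {0, 2, 3, 4, 6, 7}

{0, 2, 3, 4, 6, 7}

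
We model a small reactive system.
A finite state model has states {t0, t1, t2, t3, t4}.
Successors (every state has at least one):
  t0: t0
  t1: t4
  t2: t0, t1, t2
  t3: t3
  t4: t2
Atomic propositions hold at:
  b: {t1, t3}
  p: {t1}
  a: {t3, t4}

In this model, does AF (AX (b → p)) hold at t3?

No

Sat(b → p) = {t0, t1, t2, t4}
Sat(AX (b → p)) = {s : every successor in {t0, t1, t2, t4}} = {t0, t1, t2, t4}
AF (AX (b → p)): least fixpoint, start Z0 = {t0, t1, t2, t4}, add states with every successor in Z. Already a fixed point.
Sat(AF (AX (b → p))) = {t0, t1, t2, t4}
t3 ∉ Sat(AF (AX (b → p))) = {t0, t1, t2, t4}, so the formula does not hold at t3.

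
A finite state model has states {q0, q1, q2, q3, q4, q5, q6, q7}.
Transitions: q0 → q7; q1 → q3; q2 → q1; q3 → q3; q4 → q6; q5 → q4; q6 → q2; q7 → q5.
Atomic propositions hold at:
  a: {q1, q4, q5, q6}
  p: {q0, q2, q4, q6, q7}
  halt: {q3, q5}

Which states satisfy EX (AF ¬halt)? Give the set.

Sat(¬halt) = {q0, q1, q2, q4, q6, q7}
AF ¬halt: least fixpoint, start Z0 = {q0, q1, q2, q4, q6, q7}, add states with every successor in Z. Z1 = {q0, q1, q2, q4, q5, q6, q7}; fixed.
Sat(AF ¬halt) = {q0, q1, q2, q4, q5, q6, q7}
Sat(EX (AF ¬halt)) = {s : some successor in {q0, q1, q2, q4, q5, q6, q7}} = {q0, q2, q4, q5, q6, q7}

{q0, q2, q4, q5, q6, q7}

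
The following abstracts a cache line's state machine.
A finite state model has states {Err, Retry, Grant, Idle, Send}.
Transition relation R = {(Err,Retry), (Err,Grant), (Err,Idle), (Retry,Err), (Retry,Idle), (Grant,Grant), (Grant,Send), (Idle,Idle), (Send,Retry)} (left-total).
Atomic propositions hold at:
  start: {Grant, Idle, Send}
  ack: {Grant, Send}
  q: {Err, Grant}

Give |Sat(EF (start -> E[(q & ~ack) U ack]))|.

4

Sat(~ack) = {Err, Retry, Idle}
Sat(q & ~ack) = {Err}
E[(q & ~ack) U ack]: least fixpoint, start Z0 = Sat(ack) = {Grant, Send}, add states in Sat(q & ~ack) with some successor in Z. Z1 = {Err, Grant, Send}; fixed.
Sat(E[(q & ~ack) U ack]) = {Err, Grant, Send}
Sat(start -> E[(q & ~ack) U ack]) = {Err, Retry, Grant, Send}
EF (start -> E[(q & ~ack) U ack]): least fixpoint, start Z0 = {Err, Retry, Grant, Send}, add states with some successor in Z. Already a fixed point.
Sat(EF (start -> E[(q & ~ack) U ack])) = {Err, Retry, Grant, Send}
|Sat(EF (start -> E[(q & ~ack) U ack]))| = |{Err, Retry, Grant, Send}| = 4.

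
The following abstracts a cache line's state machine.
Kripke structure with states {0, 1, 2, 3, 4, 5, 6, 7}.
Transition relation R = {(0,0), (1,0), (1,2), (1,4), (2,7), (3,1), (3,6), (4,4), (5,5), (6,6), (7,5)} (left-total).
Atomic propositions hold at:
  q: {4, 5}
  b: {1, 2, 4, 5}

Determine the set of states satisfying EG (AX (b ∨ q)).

{4, 5, 7}

Sat(b ∨ q) = {1, 2, 4, 5}
Sat(AX (b ∨ q)) = {s : every successor in {1, 2, 4, 5}} = {4, 5, 7}
EG (AX (b ∨ q)): greatest fixpoint, start Z0 = {4, 5, 7}, keep only states in Sat with some successor in Z. Already a fixed point.
Sat(EG (AX (b ∨ q))) = {4, 5, 7}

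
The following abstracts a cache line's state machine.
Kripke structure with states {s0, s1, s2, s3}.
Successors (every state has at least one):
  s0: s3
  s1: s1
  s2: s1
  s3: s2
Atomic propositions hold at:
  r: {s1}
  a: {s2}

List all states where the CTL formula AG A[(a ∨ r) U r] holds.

Sat(a ∨ r) = {s1, s2}
A[(a ∨ r) U r]: least fixpoint, start Z0 = Sat(r) = {s1}, add states in Sat(a ∨ r) with every successor in Z. Z1 = {s1, s2}; fixed.
Sat(A[(a ∨ r) U r]) = {s1, s2}
AG A[(a ∨ r) U r]: greatest fixpoint, start Z0 = {s1, s2}, keep only states in Sat with every successor in Z. Already a fixed point.
Sat(AG A[(a ∨ r) U r]) = {s1, s2}

{s1, s2}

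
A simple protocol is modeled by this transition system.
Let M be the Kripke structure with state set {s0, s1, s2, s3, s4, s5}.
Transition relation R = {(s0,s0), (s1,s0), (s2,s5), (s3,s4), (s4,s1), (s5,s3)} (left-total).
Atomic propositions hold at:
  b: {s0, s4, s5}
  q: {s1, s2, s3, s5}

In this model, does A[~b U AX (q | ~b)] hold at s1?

Sat(~b) = {s1, s2, s3}
Sat(q | ~b) = {s1, s2, s3, s5}
Sat(AX (q | ~b)) = {s : every successor in {s1, s2, s3, s5}} = {s2, s4, s5}
A[~b U AX (q | ~b)]: least fixpoint, start Z0 = Sat(AX (q | ~b)) = {s2, s4, s5}, add states in Sat(~b) with every successor in Z. Z1 = {s2, s3, s4, s5}; fixed.
Sat(A[~b U AX (q | ~b)]) = {s2, s3, s4, s5}
s1 ∉ Sat(A[~b U AX (q | ~b)]) = {s2, s3, s4, s5}, so the formula does not hold at s1.

No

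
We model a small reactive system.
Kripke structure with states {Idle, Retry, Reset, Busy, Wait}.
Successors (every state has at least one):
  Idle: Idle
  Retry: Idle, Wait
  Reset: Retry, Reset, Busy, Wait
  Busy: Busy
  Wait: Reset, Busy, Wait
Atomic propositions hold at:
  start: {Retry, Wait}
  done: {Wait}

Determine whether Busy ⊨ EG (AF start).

No

AF start: least fixpoint, start Z0 = {Retry, Wait}, add states with every successor in Z. Already a fixed point.
Sat(AF start) = {Retry, Wait}
EG (AF start): greatest fixpoint, start Z0 = {Retry, Wait}, keep only states in Sat with some successor in Z. Already a fixed point.
Sat(EG (AF start)) = {Retry, Wait}
Busy ∉ Sat(EG (AF start)) = {Retry, Wait}, so the formula does not hold at Busy.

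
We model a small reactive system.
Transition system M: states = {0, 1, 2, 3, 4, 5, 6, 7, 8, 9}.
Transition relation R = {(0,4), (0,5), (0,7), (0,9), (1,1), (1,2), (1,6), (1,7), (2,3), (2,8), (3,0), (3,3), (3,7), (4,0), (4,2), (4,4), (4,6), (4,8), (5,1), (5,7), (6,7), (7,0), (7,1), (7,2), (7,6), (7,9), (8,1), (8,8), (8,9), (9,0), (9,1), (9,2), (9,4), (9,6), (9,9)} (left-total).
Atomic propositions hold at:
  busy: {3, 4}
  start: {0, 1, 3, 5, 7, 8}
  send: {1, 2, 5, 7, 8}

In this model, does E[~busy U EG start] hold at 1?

Yes

Sat(~busy) = {0, 1, 2, 5, 6, 7, 8, 9}
EG start: greatest fixpoint, start Z0 = {0, 1, 3, 5, 7, 8}, keep only states in Sat with some successor in Z. Already a fixed point.
Sat(EG start) = {0, 1, 3, 5, 7, 8}
E[~busy U EG start]: least fixpoint, start Z0 = Sat(EG start) = {0, 1, 3, 5, 7, 8}, add states in Sat(~busy) with some successor in Z. Z1 = {0, 1, 2, 3, 5, 6, 7, 8, 9}; fixed.
Sat(E[~busy U EG start]) = {0, 1, 2, 3, 5, 6, 7, 8, 9}
1 ∈ Sat(E[~busy U EG start]) = {0, 1, 2, 3, 5, 6, 7, 8, 9}, so the formula holds at 1.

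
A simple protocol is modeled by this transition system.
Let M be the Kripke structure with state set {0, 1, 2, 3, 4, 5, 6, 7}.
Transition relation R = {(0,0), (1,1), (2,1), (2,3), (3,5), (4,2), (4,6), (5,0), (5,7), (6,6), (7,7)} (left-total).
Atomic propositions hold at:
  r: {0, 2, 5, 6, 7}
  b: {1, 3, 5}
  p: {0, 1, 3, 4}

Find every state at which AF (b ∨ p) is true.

{0, 1, 2, 3, 4, 5}

Sat(b ∨ p) = {0, 1, 3, 4, 5}
AF (b ∨ p): least fixpoint, start Z0 = {0, 1, 3, 4, 5}, add states with every successor in Z. Z1 = {0, 1, 2, 3, 4, 5}; fixed.
Sat(AF (b ∨ p)) = {0, 1, 2, 3, 4, 5}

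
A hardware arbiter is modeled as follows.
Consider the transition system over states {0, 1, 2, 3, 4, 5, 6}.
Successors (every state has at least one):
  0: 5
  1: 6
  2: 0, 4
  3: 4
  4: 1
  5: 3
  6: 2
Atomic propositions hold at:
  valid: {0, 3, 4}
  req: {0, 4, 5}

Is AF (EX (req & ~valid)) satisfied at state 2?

No

Sat(~valid) = {1, 2, 5, 6}
Sat(req & ~valid) = {5}
Sat(EX (req & ~valid)) = {s : some successor in {5}} = {0}
AF (EX (req & ~valid)): least fixpoint, start Z0 = {0}, add states with every successor in Z. Already a fixed point.
Sat(AF (EX (req & ~valid))) = {0}
2 ∉ Sat(AF (EX (req & ~valid))) = {0}, so the formula does not hold at 2.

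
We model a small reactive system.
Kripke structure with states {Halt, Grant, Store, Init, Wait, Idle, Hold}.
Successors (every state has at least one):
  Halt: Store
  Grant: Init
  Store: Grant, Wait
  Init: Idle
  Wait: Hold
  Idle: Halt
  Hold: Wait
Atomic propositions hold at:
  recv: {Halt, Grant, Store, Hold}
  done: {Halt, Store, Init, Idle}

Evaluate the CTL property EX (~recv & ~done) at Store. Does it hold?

Sat(~recv) = {Init, Wait, Idle}
Sat(~done) = {Grant, Wait, Hold}
Sat(~recv & ~done) = {Wait}
Sat(EX (~recv & ~done)) = {s : some successor in {Wait}} = {Store, Hold}
Store ∈ Sat(EX (~recv & ~done)) = {Store, Hold}, so the formula holds at Store.

Yes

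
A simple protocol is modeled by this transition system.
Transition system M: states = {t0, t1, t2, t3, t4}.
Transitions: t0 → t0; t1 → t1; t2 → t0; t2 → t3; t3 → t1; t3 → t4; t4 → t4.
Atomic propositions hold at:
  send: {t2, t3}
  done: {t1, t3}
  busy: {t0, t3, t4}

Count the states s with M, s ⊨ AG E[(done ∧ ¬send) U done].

1

Sat(¬send) = {t0, t1, t4}
Sat(done ∧ ¬send) = {t1}
E[(done ∧ ¬send) U done]: least fixpoint, start Z0 = Sat(done) = {t1, t3}, add states in Sat(done ∧ ¬send) with some successor in Z. Already a fixed point.
Sat(E[(done ∧ ¬send) U done]) = {t1, t3}
AG E[(done ∧ ¬send) U done]: greatest fixpoint, start Z0 = {t1, t3}, keep only states in Sat with every successor in Z. Z1 = {t1}; fixed.
Sat(AG E[(done ∧ ¬send) U done]) = {t1}
|Sat(AG E[(done ∧ ¬send) U done])| = |{t1}| = 1.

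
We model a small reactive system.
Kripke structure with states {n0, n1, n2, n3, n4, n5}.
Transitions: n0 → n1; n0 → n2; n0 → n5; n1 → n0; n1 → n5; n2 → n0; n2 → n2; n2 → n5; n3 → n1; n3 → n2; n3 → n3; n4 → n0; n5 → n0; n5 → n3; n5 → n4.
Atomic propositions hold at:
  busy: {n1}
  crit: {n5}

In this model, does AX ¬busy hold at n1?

Sat(¬busy) = {n0, n2, n3, n4, n5}
Sat(AX ¬busy) = {s : every successor in {n0, n2, n3, n4, n5}} = {n1, n2, n4, n5}
n1 ∈ Sat(AX ¬busy) = {n1, n2, n4, n5}, so the formula holds at n1.

Yes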